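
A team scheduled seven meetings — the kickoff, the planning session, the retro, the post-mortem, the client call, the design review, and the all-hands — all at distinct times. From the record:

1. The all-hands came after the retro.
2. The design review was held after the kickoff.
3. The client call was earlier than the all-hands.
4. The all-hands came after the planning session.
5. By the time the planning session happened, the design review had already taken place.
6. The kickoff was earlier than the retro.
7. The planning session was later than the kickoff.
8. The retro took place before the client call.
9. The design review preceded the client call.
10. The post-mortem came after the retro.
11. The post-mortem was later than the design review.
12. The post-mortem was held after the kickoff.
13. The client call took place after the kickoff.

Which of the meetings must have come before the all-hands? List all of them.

the client call, the design review, the kickoff, the planning session, the retro

Directly stated before the all-hands: the client call, the planning session, and the retro.
The design review reaches the all-hands via the design review → the planning session → the all-hands.
The kickoff reaches the all-hands via the kickoff → the retro → the all-hands.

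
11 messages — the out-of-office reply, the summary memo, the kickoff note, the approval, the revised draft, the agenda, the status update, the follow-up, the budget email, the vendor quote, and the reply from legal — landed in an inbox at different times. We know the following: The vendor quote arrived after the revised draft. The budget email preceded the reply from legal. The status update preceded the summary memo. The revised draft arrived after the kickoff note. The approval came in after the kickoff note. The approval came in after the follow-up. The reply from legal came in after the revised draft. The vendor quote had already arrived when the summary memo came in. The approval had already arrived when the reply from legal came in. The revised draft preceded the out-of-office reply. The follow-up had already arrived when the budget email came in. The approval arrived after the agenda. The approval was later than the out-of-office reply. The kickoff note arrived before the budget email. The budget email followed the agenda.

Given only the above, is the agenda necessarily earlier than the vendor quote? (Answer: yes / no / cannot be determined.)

No chain of stated constraints runs from the agenda to the vendor quote, and none runs from the vendor quote to the agenda either.
So the relative order of the agenda and the vendor quote is not fixed by the given facts.

cannot be determined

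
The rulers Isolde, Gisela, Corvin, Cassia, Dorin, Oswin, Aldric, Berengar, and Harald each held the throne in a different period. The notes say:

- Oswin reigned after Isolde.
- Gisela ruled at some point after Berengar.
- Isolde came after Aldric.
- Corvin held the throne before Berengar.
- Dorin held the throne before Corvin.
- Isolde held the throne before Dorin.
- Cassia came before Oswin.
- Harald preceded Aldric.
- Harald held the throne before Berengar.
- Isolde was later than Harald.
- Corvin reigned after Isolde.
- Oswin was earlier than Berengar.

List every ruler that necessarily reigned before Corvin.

Aldric, Dorin, Harald, Isolde

Directly stated before Corvin: Dorin and Isolde.
Aldric reaches Corvin via Aldric → Isolde → Corvin.
Harald reaches Corvin via Harald → Isolde → Corvin.
No chain forces Oswin (or any of the others) ahead of Corvin.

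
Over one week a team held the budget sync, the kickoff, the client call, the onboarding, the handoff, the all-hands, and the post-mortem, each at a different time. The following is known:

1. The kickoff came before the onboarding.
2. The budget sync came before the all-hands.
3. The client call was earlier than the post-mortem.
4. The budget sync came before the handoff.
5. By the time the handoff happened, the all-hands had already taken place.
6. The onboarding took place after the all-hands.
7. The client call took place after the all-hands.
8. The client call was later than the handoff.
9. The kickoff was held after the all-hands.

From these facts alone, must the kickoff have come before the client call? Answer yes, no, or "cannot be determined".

cannot be determined

No chain of stated constraints runs from the kickoff to the client call, and none runs from the client call to the kickoff either.
So the relative order of the kickoff and the client call is not fixed by the given facts.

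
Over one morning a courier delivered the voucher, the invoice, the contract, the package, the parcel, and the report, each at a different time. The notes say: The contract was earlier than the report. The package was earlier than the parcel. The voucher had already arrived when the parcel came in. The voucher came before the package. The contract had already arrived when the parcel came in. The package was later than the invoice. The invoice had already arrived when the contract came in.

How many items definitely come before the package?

2

Directly stated before the package: the invoice and the voucher.
No chain forces the parcel (or any of the others) ahead of the package.
That's the invoice and the voucher — 2 in all.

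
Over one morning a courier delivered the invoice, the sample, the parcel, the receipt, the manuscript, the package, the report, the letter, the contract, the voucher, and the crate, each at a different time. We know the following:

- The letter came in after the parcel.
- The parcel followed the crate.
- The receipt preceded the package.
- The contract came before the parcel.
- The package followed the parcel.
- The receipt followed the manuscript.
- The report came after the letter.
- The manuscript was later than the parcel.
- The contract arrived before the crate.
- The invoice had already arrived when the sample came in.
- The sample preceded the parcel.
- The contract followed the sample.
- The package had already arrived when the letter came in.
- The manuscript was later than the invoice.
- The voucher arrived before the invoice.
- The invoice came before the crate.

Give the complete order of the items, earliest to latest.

the voucher, the invoice, the sample, the contract, the crate, the parcel, the manuscript, the receipt, the package, the letter, the report

The constraints fix every adjacent pair, so only one ordering works:
the voucher → the invoice → the sample → the contract → the crate → the parcel → the manuscript → the receipt → the package → the letter → the report.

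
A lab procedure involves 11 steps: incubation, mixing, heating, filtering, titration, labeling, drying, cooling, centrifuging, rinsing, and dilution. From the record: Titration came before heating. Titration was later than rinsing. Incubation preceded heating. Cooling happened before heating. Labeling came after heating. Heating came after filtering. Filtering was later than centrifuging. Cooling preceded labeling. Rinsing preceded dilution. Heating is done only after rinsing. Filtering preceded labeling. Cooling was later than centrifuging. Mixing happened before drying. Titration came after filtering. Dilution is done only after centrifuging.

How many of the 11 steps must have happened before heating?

Directly stated before heating: cooling, filtering, incubation, rinsing, and titration.
Centrifuging reaches heating via centrifuging → filtering → heating.
That's centrifuging, cooling, filtering, incubation, rinsing, and titration — 6 in all.

6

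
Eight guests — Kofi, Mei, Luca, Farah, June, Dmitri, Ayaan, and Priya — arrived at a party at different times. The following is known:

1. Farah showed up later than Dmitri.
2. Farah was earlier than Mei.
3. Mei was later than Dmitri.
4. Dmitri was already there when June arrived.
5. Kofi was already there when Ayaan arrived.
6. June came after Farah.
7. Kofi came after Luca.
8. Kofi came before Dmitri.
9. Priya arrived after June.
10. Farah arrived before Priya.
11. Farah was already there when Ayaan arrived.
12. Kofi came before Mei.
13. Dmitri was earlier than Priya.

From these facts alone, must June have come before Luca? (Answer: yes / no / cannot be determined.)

no

Tracing the constraints gives Luca → Kofi → Dmitri → June, so Luca must come before June.
That means June cannot be before Luca.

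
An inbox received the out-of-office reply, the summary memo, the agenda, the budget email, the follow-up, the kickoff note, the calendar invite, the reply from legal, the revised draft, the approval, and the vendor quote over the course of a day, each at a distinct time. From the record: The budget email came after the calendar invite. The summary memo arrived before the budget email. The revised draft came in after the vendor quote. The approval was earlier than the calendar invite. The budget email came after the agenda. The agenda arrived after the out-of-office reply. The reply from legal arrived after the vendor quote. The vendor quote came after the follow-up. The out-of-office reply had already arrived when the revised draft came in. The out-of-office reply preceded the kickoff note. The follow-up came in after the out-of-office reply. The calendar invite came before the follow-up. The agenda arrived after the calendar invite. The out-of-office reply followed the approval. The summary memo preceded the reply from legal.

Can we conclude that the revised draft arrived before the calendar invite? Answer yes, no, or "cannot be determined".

no

Tracing the constraints gives the calendar invite → the follow-up → the vendor quote → the revised draft, so the calendar invite must come before the revised draft.
That means the revised draft cannot be before the calendar invite.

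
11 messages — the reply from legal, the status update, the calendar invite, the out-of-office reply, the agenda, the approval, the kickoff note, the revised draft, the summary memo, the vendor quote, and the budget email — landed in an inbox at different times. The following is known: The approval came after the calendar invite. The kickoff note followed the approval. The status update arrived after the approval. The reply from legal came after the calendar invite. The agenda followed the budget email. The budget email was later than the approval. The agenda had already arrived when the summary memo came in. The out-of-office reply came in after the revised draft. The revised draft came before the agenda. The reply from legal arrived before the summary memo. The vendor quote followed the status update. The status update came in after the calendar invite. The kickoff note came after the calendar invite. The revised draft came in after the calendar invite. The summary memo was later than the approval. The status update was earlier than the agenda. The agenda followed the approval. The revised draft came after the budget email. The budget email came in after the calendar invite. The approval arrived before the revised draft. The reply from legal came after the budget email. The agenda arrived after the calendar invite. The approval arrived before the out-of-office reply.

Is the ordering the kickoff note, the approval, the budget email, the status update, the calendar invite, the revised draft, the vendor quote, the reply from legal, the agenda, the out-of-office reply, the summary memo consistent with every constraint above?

The constraints require the calendar invite before the approval, but in the proposed sequence the approval appears ahead of the calendar invite. That one violation is enough.

no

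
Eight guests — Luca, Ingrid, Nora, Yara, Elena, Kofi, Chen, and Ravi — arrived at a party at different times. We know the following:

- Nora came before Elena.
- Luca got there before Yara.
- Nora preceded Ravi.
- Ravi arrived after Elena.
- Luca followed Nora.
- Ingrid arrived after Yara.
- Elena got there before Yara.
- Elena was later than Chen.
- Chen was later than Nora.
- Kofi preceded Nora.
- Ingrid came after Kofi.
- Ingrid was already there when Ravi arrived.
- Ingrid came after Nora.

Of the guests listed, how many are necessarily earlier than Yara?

Directly stated before Yara: Elena and Luca.
Chen reaches Yara via Chen → Elena → Yara.
Kofi reaches Yara via Kofi → Nora → Luca → Yara.
Nora reaches Yara via Nora → Luca → Yara.
No chain forces Ingrid (or any of the others) ahead of Yara.
That's Chen, Elena, Kofi, Luca, and Nora — 5 in all.

5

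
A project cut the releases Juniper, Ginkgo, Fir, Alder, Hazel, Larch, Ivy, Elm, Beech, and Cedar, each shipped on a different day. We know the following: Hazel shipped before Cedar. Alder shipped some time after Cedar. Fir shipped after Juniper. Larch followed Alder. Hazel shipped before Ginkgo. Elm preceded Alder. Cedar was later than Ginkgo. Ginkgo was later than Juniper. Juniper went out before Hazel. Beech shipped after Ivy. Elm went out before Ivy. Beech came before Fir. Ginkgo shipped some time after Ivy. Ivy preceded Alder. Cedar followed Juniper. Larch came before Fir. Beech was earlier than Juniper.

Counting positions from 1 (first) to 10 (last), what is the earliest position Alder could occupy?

8

Beech, Cedar, Elm, Ginkgo, Hazel, Ivy, and Juniper must all come before Alder — 7 forced predecessors.
Nothing else is forced ahead of Alder, so its earliest slot is position 7 + 1 = 8.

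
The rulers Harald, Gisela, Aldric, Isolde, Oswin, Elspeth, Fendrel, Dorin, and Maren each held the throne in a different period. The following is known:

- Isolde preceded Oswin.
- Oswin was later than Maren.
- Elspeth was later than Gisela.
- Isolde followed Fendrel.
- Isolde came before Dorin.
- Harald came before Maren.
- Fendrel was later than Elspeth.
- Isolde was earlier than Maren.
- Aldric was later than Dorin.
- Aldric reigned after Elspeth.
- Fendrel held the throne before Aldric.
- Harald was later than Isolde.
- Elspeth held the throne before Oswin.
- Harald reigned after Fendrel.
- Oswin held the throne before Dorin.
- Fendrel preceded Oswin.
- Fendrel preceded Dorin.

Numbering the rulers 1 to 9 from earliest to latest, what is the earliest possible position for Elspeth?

Gisela must come before Elspeth — 1 forced predecessor.
Nothing else is forced ahead of Elspeth, so their earliest slot is position 1 + 1 = 2.

2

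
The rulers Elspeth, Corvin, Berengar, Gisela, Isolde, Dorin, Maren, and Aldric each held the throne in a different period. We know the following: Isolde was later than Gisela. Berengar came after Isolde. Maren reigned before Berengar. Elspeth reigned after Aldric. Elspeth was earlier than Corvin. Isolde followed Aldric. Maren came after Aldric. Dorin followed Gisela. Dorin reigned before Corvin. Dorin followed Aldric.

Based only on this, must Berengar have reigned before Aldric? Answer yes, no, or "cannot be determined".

Tracing the constraints gives Aldric → Maren → Berengar, so Aldric must come before Berengar.
That means Berengar cannot be before Aldric.

no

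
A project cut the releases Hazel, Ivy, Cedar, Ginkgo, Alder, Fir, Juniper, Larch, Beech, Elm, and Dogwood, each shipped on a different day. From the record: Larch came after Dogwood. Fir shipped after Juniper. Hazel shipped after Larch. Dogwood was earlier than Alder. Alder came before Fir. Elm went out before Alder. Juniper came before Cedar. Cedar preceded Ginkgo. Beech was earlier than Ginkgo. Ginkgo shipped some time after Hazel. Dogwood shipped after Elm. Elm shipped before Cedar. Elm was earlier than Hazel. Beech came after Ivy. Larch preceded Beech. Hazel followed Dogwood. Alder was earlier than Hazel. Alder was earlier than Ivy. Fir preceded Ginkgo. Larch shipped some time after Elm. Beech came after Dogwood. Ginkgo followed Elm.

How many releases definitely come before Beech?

Directly stated before Beech: Dogwood, Ivy, and Larch.
Alder reaches Beech via Alder → Ivy → Beech.
Elm reaches Beech via Elm → Dogwood → Beech.
That's Alder, Dogwood, Elm, Ivy, and Larch — 5 in all.

5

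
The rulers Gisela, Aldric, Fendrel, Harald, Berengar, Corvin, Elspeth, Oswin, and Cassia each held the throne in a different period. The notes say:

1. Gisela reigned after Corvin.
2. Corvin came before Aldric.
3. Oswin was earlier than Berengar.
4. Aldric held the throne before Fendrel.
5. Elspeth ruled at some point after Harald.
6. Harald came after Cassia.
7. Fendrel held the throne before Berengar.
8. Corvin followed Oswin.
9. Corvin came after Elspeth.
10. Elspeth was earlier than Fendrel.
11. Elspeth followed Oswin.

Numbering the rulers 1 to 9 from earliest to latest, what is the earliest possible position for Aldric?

6

Cassia, Corvin, Elspeth, Harald, and Oswin must all come before Aldric — 5 forced predecessors.
Nothing else is forced ahead of Aldric, so their earliest slot is position 5 + 1 = 6.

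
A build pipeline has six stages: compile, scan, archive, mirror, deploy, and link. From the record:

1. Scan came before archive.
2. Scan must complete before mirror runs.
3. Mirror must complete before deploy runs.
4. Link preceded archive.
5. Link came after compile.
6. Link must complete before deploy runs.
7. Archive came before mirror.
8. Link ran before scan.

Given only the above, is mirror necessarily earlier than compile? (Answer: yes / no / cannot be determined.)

Tracing the constraints gives compile → link → archive → mirror, so compile must come before mirror.
That means mirror cannot be before compile.

no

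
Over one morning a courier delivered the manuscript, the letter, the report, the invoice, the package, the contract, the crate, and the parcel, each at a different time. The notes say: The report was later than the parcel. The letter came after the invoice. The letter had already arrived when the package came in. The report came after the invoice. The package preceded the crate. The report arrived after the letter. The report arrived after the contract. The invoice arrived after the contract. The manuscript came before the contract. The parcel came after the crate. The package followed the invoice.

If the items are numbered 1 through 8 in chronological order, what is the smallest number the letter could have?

The contract, the invoice, and the manuscript must all come before the letter — 3 forced predecessors.
Nothing else is forced ahead of the letter, so its earliest slot is position 3 + 1 = 4.

4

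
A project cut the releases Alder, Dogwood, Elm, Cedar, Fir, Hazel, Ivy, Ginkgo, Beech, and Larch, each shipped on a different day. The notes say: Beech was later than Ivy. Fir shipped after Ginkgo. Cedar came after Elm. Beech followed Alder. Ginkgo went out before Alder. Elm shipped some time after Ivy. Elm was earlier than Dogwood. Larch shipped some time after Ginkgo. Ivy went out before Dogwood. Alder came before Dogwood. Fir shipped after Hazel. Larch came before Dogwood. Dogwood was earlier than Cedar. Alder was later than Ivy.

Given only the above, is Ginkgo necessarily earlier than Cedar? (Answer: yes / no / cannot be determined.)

Chain the constraints: Ginkgo → Alder → Dogwood → Cedar. Each link is directly stated, so Ginkgo comes before Cedar.

yes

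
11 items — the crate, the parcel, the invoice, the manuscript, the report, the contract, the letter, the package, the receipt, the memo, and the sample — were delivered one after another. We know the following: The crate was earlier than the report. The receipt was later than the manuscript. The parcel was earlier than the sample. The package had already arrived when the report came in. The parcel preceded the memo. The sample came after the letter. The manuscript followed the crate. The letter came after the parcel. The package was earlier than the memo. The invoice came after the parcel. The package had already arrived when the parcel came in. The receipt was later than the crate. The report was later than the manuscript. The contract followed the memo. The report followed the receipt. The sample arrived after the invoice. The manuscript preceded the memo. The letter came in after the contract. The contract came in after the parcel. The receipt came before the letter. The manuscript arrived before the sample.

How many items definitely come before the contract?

5

Directly stated before the contract: the memo and the parcel.
The crate reaches the contract via the crate → the manuscript → the memo → the contract.
The manuscript reaches the contract via the manuscript → the memo → the contract.
The package reaches the contract via the package → the memo → the contract.
That's the crate, the manuscript, the memo, the package, and the parcel — 5 in all.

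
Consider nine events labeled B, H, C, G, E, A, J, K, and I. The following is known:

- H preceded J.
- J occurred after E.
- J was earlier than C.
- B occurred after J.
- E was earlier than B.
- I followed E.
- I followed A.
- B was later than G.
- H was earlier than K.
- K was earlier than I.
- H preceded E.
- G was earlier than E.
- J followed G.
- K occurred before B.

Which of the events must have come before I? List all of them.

Directly stated before I: A, E, and K.
G reaches I via G → E → I.
H reaches I via H → K → I.
No chain forces B (or any of the others) ahead of I.

A, E, G, H, K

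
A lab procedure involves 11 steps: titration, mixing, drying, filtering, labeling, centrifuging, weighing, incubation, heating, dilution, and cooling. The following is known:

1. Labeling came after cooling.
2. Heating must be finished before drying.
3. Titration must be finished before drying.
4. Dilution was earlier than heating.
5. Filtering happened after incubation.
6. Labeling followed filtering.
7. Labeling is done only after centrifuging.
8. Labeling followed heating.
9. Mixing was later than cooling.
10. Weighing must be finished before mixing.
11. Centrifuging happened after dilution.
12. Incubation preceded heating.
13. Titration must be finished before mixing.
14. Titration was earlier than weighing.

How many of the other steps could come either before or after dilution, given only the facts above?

6

Forced after dilution: centrifuging, drying, heating, and labeling.
That leaves cooling, filtering, incubation, mixing, titration, and weighing with no forced order relative to dilution — 6.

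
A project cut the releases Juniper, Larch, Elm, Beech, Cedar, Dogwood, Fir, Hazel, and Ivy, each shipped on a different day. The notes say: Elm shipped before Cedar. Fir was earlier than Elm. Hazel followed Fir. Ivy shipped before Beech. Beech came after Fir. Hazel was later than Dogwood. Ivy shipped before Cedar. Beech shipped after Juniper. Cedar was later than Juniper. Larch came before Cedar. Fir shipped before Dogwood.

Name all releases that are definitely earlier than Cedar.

Elm, Fir, Ivy, Juniper, Larch

Directly stated before Cedar: Elm, Ivy, Juniper, and Larch.
Fir reaches Cedar via Fir → Elm → Cedar.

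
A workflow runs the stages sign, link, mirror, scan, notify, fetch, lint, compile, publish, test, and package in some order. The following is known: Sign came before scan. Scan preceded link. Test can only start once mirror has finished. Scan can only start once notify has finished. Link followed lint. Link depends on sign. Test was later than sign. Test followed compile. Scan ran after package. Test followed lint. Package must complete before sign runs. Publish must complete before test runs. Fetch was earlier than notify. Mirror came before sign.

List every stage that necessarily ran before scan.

Directly stated before scan: notify, package, and sign.
Fetch reaches scan via fetch → notify → scan.
Mirror reaches scan via mirror → sign → scan.

fetch, mirror, notify, package, sign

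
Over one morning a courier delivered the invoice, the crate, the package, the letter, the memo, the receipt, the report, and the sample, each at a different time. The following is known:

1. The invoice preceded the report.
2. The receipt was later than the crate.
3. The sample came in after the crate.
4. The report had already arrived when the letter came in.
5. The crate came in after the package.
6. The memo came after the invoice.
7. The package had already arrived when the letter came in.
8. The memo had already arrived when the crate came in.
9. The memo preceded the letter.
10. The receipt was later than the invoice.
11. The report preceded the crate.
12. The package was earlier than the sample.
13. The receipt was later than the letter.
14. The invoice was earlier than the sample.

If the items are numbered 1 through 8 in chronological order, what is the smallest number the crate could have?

5

The invoice, the memo, the package, and the report must all come before the crate — 4 forced predecessors.
Nothing else is forced ahead of the crate, so its earliest slot is position 4 + 1 = 5.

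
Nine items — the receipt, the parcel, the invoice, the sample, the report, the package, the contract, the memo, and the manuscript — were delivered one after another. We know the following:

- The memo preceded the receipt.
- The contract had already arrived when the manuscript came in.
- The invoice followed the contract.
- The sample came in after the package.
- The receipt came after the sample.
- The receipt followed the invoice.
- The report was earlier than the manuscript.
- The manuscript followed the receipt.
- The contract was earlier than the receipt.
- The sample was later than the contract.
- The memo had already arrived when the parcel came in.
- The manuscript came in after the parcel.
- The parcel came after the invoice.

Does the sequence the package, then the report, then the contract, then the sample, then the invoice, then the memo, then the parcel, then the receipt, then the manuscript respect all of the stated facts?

yes

Check each stated constraint against the proposed order — e.g. the contract is ahead of the manuscript; the report is ahead of the manuscript. Every pair is in the required order; nothing is violated.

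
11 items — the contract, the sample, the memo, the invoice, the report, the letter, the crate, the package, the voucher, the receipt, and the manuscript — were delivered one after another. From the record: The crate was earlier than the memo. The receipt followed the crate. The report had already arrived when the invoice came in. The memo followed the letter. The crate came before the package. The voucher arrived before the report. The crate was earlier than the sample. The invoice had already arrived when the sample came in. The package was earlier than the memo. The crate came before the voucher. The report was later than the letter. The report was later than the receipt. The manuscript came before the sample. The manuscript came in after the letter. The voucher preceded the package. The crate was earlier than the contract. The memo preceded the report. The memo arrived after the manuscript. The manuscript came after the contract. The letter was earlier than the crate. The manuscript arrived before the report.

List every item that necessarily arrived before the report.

Directly stated before the report: the letter, the manuscript, the memo, the receipt, and the voucher.
The contract reaches the report via the contract → the manuscript → the report.
The crate reaches the report via the crate → the receipt → the report.
The package reaches the report via the package → the memo → the report.
No chain forces the invoice (or any of the others) ahead of the report.

the contract, the crate, the letter, the manuscript, the memo, the package, the receipt, the voucher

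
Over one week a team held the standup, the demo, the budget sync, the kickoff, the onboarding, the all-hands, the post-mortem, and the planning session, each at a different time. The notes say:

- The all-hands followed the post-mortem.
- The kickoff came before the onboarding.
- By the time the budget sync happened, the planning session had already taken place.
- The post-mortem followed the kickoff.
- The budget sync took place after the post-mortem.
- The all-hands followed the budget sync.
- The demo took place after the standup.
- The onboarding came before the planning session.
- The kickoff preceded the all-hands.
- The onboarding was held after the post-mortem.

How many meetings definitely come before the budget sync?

4

Directly stated before the budget sync: the planning session and the post-mortem.
The kickoff reaches the budget sync via the kickoff → the post-mortem → the budget sync.
The onboarding reaches the budget sync via the onboarding → the planning session → the budget sync.
No chain forces the demo (or any of the others) ahead of the budget sync.
That's the kickoff, the onboarding, the planning session, and the post-mortem — 4 in all.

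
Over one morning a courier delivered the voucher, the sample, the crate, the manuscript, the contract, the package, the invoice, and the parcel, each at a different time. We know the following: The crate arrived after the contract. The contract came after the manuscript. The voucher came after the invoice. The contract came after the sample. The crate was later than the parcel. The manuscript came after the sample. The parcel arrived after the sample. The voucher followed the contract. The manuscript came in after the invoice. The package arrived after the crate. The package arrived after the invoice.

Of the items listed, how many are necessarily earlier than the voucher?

Directly stated before the voucher: the contract and the invoice.
The manuscript reaches the voucher via the manuscript → the contract → the voucher.
The sample reaches the voucher via the sample → the contract → the voucher.
No chain forces the crate (or any of the others) ahead of the voucher.
That's the contract, the invoice, the manuscript, and the sample — 4 in all.

4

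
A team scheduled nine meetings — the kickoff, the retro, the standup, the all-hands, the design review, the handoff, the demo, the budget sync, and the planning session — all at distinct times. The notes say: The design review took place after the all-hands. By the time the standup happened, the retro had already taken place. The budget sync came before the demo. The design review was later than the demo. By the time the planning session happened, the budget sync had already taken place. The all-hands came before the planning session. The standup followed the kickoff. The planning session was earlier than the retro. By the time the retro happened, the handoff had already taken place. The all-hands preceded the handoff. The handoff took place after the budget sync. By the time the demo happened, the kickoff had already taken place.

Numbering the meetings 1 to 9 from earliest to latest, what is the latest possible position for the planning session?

The planning session must come before the retro and the standup — 2 meetings forced after it.
Everything else can be placed before the planning session in some valid order, so the planning session can sit as late as position 9 − 2 = 7.

7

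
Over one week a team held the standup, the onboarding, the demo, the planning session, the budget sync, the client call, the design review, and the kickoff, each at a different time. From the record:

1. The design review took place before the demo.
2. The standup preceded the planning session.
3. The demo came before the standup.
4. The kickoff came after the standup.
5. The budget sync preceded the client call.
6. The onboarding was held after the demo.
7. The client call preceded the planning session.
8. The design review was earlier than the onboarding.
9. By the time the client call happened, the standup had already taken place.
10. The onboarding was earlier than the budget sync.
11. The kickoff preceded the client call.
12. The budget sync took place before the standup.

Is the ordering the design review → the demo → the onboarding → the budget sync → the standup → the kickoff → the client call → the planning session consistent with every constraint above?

yes

Check each stated constraint against the proposed order — e.g. the demo is ahead of the standup; the budget sync is ahead of the client call. Every pair is in the required order; nothing is violated.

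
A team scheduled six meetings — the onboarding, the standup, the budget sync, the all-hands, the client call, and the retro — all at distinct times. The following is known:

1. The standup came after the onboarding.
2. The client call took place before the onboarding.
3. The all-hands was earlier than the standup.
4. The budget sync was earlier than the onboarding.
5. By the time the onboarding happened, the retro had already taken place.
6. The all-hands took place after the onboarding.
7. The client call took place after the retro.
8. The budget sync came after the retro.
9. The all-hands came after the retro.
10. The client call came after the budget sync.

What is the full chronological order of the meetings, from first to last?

The constraints fix every adjacent pair, so only one ordering works:
the retro → the budget sync → the client call → the onboarding → the all-hands → the standup.

the retro, the budget sync, the client call, the onboarding, the all-hands, the standup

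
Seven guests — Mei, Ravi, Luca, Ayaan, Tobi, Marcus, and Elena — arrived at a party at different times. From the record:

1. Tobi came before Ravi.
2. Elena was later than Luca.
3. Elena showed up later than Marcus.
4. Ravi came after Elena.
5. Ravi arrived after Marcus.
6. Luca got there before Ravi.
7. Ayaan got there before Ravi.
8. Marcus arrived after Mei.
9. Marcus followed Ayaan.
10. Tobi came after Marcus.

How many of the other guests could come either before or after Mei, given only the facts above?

Forced after Mei: Elena, Marcus, Ravi, and Tobi.
That leaves Ayaan and Luca with no forced order relative to Mei — 2.

2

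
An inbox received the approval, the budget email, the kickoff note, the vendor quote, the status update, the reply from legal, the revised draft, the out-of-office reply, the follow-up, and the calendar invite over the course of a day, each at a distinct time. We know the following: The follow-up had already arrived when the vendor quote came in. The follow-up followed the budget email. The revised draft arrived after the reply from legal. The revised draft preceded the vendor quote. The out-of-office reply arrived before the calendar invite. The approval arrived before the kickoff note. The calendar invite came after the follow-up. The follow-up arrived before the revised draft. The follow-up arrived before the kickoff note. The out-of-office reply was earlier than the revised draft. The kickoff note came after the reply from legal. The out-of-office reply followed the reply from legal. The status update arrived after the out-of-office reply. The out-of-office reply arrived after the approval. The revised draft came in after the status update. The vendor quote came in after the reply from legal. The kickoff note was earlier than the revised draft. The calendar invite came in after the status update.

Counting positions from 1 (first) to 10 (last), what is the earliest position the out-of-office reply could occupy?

3

The approval and the reply from legal must both come before the out-of-office reply — 2 forced predecessors.
Nothing else is forced ahead of the out-of-office reply, so its earliest slot is position 2 + 1 = 3.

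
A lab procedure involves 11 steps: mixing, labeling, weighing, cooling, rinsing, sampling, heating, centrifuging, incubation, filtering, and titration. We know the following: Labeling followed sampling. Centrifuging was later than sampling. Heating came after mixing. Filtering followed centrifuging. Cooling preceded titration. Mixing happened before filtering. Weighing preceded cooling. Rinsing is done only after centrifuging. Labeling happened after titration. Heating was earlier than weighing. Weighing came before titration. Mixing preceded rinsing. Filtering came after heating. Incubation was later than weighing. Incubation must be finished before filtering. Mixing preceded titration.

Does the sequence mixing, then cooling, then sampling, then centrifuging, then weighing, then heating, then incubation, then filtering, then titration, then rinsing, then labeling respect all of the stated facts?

no

The constraints require weighing before cooling, but in the proposed sequence cooling appears ahead of weighing. That one violation is enough.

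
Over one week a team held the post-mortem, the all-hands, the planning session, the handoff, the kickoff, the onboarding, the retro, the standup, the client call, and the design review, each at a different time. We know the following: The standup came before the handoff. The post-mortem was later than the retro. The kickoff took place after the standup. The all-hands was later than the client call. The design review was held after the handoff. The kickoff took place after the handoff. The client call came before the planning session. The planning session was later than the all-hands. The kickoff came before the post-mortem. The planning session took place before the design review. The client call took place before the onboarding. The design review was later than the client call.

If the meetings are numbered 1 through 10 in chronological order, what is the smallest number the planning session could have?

3

The all-hands and the client call must both come before the planning session — 2 forced predecessors.
Nothing else is forced ahead of the planning session, so its earliest slot is position 2 + 1 = 3.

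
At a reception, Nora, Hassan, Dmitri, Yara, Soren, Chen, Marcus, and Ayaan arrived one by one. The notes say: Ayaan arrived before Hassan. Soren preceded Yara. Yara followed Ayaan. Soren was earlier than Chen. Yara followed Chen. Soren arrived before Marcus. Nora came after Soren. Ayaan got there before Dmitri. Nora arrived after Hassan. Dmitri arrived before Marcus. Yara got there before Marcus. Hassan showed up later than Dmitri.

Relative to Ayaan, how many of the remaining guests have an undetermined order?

Forced after Ayaan: Dmitri, Hassan, Marcus, Nora, and Yara.
That leaves Chen and Soren with no forced order relative to Ayaan — 2.

2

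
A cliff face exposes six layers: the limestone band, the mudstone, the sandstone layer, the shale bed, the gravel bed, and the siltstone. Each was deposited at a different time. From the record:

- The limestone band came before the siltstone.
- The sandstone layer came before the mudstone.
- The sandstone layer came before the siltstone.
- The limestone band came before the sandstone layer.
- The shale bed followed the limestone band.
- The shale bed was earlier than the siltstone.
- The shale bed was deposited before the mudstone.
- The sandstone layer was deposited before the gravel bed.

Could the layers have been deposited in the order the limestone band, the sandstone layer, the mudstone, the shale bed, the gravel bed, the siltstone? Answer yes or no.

The constraints require the shale bed before the mudstone, but in the proposed sequence the mudstone appears ahead of the shale bed. That one violation is enough.

no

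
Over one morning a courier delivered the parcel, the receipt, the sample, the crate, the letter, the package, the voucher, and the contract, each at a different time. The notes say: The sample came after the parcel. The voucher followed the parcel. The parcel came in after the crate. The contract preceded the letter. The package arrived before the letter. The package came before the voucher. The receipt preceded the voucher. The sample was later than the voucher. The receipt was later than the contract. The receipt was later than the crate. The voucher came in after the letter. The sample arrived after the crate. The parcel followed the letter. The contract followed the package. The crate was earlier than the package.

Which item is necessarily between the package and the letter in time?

the contract

Tracing the constraints gives the package → the contract → the letter, so the contract sits after the package and before the letter.
No other item is forced both after the package and before the letter.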